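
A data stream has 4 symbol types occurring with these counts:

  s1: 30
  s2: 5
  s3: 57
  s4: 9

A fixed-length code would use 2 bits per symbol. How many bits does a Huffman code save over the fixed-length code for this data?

43

Fixed-length: 2 bits × 101 symbols = 202 bits.
Huffman merges:
combine s2(5), s4(9) → 14
combine 14, s1(30) → 44
combine 44, s3(57) → 101
Huffman total = 14 + 44 + 101 = 159 bits.
Saving = 202 − 159 = 43 bits.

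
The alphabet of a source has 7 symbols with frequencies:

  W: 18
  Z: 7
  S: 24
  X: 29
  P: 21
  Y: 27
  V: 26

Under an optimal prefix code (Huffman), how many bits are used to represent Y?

Repeatedly merge the two smallest:
merge Z(7) and W(18): 25
merge P(21) and S(24): 45
merge 25 and V(26): 51
merge Y(27) and X(29): 56
merge 45 and 51: 96
merge 56 and 96: 152
Y sits 2 levels below the root, so its codeword is 2 bits.

2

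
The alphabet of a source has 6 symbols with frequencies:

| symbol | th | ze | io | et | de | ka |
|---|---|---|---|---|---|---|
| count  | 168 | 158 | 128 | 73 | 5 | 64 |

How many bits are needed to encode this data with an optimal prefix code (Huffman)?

1403

Build the Huffman tree bottom-up:
de(5) + ka(64) → 69
69 + et(73) → 142
io(128) + 142 → 270
ze(158) + th(168) → 326
270 + 326 → 596
Total encoded bits = sum of merged weights = 69 + 142 + 270 + 326 + 596 = 1403.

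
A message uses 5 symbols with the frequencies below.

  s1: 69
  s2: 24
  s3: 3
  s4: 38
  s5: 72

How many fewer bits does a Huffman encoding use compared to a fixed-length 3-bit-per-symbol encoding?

Fixed-length: 3 bits × 206 symbols = 618 bits.
Huffman merges:
combine s3(3), s2(24) → 27
combine 27, s4(38) → 65
combine 65, s1(69) → 134
combine s5(72), 134 → 206
Huffman total = 27 + 65 + 134 + 206 = 432 bits.
Saving = 618 − 432 = 186 bits.

186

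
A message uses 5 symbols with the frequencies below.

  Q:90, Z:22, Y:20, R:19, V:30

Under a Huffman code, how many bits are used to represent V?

Huffman merges, smallest pair first:
R(19) + Y(20) → 39
Z(22) + V(30) → 52
39 + 52 → 91
Q(90) + 91 → 181
V sits 3 levels below the root, so its codeword is 3 bits.

3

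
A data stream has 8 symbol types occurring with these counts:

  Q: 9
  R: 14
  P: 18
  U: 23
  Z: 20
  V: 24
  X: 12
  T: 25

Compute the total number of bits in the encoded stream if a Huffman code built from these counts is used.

Greedily combine the two least-frequent nodes:
Q(9) + X(12) → 21
R(14) + P(18) → 32
Z(20) + 21 → 41
U(23) + V(24) → 47
T(25) + 32 → 57
41 + 47 → 88
57 + 88 → 145
Each symbol's bit-cost is frequency × depth; summing gives 431 bits (equivalently 21 + 32 + 41 + 47 + 57 + 88 + 145).

431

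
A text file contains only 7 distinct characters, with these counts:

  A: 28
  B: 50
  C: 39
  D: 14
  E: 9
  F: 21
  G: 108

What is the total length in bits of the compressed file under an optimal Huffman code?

Greedily combine the two least-frequent nodes:
merge E(9) and D(14): 23
merge F(21) and 23: 44
merge A(28) and C(39): 67
merge 44 and B(50): 94
merge 67 and 94: 161
merge G(108) and 161: 269
The encoded length is the sum of every internal node's weight: 23 + 44 + 67 + 94 + 161 + 269 = 658 bits.

658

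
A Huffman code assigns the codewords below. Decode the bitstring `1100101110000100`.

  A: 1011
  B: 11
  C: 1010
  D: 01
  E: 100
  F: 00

Read left to right; each codeword is recognised as soon as it completes (prefix code):
  11→B | 00→F | 1011→A | 100→E | 00→F | 100→E
Decoded message: BFAEFE

BFAEFE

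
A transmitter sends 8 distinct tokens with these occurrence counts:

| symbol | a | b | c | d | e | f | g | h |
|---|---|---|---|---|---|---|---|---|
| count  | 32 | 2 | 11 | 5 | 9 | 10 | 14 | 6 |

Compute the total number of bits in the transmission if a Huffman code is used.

Greedily combine the two least-frequent nodes:
combine b(2), d(5) → 7
combine h(6), 7 → 13
combine e(9), f(10) → 19
combine c(11), 13 → 24
combine g(14), 19 → 33
combine 24, a(32) → 56
combine 33, 56 → 89
Total encoded bits = sum of merged weights = 7 + 13 + 19 + 24 + 33 + 56 + 89 = 241.

241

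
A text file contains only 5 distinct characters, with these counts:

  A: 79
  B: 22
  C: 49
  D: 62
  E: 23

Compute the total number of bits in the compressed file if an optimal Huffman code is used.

515

Build the Huffman tree bottom-up:
combine B(22), E(23) → 45
combine 45, C(49) → 94
combine D(62), A(79) → 141
combine 94, 141 → 235
Each symbol's bit-cost is frequency × depth; summing gives 515 bits (equivalently 45 + 94 + 141 + 235).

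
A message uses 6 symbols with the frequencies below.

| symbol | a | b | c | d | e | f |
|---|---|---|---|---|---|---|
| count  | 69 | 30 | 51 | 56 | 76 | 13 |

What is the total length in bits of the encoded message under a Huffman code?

727

Merge the two smallest weights repeatedly:
merge f(13) and b(30): 43
merge 43 and c(51): 94
merge d(56) and a(69): 125
merge e(76) and 94: 170
merge 125 and 170: 295
Total encoded bits = sum of merged weights = 43 + 94 + 125 + 170 + 295 = 727.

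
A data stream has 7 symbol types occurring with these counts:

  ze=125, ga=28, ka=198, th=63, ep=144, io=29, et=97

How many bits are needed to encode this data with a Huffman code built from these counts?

Build the Huffman tree bottom-up:
merge ga(28) and io(29): 57
merge 57 and th(63): 120
merge et(97) and 120: 217
merge ze(125) and ep(144): 269
merge ka(198) and 217: 415
merge 269 and 415: 684
The encoded length is the sum of every internal node's weight: 57 + 120 + 217 + 269 + 415 + 684 = 1762 bits.

1762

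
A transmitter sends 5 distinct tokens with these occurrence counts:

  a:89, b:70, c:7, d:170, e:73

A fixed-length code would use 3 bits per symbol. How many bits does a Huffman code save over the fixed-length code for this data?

Fixed-length: 3 bits × 409 symbols = 1227 bits.
Huffman merges:
c(7) + b(70) → 77
e(73) + 77 → 150
a(89) + 150 → 239
d(170) + 239 → 409
Huffman total = 77 + 150 + 239 + 409 = 875 bits.
Saving = 1227 − 875 = 352 bits.

352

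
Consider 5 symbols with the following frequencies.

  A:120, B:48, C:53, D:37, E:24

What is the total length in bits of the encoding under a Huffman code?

606

Build the Huffman tree bottom-up:
E(24) + D(37) → 61
B(48) + C(53) → 101
61 + 101 → 162
A(120) + 162 → 282
The encoded length is the sum of every internal node's weight: 61 + 101 + 162 + 282 = 606 bits.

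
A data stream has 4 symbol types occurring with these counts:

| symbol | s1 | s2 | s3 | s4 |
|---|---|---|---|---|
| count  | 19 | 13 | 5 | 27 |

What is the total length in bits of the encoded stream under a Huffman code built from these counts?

119

Build the Huffman tree bottom-up:
merge s3(5) and s2(13): 18
merge 18 and s1(19): 37
merge s4(27) and 37: 64
Each symbol's bit-cost is frequency × depth; summing gives 119 bits (equivalently 18 + 37 + 64).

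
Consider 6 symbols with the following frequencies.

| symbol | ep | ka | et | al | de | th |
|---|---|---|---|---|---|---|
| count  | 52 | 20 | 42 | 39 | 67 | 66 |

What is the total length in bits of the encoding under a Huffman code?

Merge the two smallest weights repeatedly:
combine ka(20), al(39) → 59
combine et(42), ep(52) → 94
combine 59, th(66) → 125
combine de(67), 94 → 161
combine 125, 161 → 286
Total encoded bits = sum of merged weights = 59 + 94 + 125 + 161 + 286 = 725.

725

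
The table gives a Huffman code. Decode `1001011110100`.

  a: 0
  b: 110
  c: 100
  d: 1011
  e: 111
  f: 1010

cdbc

Read left to right; each codeword is recognised as soon as it completes (prefix code):
  100→c | 1011→d | 110→b | 100→c
Decoded message: cdbc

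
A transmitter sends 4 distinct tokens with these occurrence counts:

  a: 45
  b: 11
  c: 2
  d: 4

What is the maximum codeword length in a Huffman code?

3

Merge the two lowest-weight nodes at each step:
combine c(2), d(4) → 6
combine 6, b(11) → 17
combine 17, a(45) → 62
The first pair merged (c, d) ends up deepest, at depth 3.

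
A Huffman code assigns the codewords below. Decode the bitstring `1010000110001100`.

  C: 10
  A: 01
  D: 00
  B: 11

CCDACDBD

Read left to right; each codeword is recognised as soon as it completes (prefix code):
  10→C | 10→C | 00→D | 01→A | 10→C | 00→D | 11→B | 00→D
Decoded message: CCDACDBD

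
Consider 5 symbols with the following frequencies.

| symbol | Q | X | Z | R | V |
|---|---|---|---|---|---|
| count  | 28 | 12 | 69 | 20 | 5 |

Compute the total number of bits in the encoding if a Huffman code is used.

253

Greedily combine the two least-frequent nodes:
merge V(5) and X(12): 17
merge 17 and R(20): 37
merge Q(28) and 37: 65
merge 65 and Z(69): 134
The encoded length is the sum of every internal node's weight: 17 + 37 + 65 + 134 = 253 bits.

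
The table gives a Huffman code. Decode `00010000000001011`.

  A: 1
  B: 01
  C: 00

Read left to right; each codeword is recognised as soon as it completes (prefix code):
  00→C | 01→B | 00→C | 00→C | 00→C | 00→C | 01→B | 01→B | 1→A
Decoded message: CBCCCCBBA

CBCCCCBBA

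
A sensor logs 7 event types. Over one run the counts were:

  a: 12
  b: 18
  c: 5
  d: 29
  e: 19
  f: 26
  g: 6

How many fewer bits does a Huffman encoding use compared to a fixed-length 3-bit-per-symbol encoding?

Fixed-length: 3 bits × 115 symbols = 345 bits.
Huffman merges:
merge c(5) and g(6): 11
merge 11 and a(12): 23
merge b(18) and e(19): 37
merge 23 and f(26): 49
merge d(29) and 37: 66
merge 49 and 66: 115
Huffman total = 11 + 23 + 37 + 49 + 66 + 115 = 301 bits.
Saving = 345 − 301 = 44 bits.

44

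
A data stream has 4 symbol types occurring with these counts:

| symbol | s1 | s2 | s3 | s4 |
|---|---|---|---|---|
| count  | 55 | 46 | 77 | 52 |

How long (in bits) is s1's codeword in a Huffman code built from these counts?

2

Build the tree from the bottom:
merge s2(46) and s4(52): 98
merge s1(55) and s3(77): 132
merge 98 and 132: 230
s1's leaf is at depth 2, giving a 2-bit codeword.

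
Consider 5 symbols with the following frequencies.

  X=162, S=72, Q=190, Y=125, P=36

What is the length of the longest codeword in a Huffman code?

Merge the two lowest-weight nodes at each step:
P(36) + S(72) → 108
108 + Y(125) → 233
X(162) + Q(190) → 352
233 + 352 → 585
The rarest symbols sit at the bottom; the longest codeword is 3 bits.

3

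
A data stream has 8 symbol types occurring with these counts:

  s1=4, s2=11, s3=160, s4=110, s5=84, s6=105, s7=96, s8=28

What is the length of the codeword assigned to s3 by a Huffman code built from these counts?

Huffman merges, smallest pair first:
s1(4) + s2(11) → 15
15 + s8(28) → 43
43 + s5(84) → 127
s7(96) + s6(105) → 201
s4(110) + 127 → 237
s3(160) + 201 → 361
237 + 361 → 598
s3 sits 2 levels below the root, so its codeword is 2 bits.

2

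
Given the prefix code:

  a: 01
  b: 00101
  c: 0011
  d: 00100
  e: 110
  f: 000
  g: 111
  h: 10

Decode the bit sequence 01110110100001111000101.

Read left to right; each codeword is recognised as soon as it completes (prefix code):
  01→a | 110→e | 110→e | 10→h | 000→f | 111→g | 10→h | 00101→b
Decoded message: aeehfghb

aeehfghb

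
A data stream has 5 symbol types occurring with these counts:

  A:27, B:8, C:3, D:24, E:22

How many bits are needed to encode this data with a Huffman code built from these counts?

179

Merge the two smallest weights repeatedly:
C(3) + B(8) → 11
11 + E(22) → 33
D(24) + A(27) → 51
33 + 51 → 84
The encoded length is the sum of every internal node's weight: 11 + 33 + 51 + 84 = 179 bits.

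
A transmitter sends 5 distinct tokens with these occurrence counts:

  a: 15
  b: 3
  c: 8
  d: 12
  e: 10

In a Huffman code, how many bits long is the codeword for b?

Build the tree from the bottom:
merge b(3) and c(8): 11
merge e(10) and 11: 21
merge d(12) and a(15): 27
merge 21 and 27: 48
b's leaf is at depth 3, giving a 3-bit codeword.

3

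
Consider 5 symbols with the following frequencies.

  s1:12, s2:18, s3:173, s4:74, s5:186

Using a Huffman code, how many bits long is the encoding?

874

Build the Huffman tree bottom-up:
merge s1(12) and s2(18): 30
merge 30 and s4(74): 104
merge 104 and s3(173): 277
merge s5(186) and 277: 463
The encoded length is the sum of every internal node's weight: 30 + 104 + 277 + 463 = 874 bits.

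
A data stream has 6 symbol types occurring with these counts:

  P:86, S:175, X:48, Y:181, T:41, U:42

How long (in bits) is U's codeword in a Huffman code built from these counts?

Repeatedly merge the two smallest:
T(41) + U(42) → 83
X(48) + 83 → 131
P(86) + 131 → 217
S(175) + Y(181) → 356
217 + 356 → 573
U sits 4 levels below the root, so its codeword is 4 bits.

4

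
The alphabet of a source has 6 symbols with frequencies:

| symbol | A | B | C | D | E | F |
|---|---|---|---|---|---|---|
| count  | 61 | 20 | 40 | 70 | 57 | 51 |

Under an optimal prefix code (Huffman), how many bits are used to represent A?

Build the tree from the bottom:
B(20) + C(40) → 60
F(51) + E(57) → 108
60 + A(61) → 121
D(70) + 108 → 178
121 + 178 → 299
The subtree containing A is merged 2 times, so code length = 2.

2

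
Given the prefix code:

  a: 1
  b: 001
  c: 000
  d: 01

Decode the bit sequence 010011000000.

dbacc

Read left to right; each codeword is recognised as soon as it completes (prefix code):
  01→d | 001→b | 1→a | 000→c | 000→c
Decoded message: dbacc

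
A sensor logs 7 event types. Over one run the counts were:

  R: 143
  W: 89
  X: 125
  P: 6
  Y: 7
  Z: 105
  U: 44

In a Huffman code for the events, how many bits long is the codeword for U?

Repeatedly merge the two smallest:
combine P(6), Y(7) → 13
combine 13, U(44) → 57
combine 57, W(89) → 146
combine Z(105), X(125) → 230
combine R(143), 146 → 289
combine 230, 289 → 519
U's leaf is at depth 4, giving a 4-bit codeword.

4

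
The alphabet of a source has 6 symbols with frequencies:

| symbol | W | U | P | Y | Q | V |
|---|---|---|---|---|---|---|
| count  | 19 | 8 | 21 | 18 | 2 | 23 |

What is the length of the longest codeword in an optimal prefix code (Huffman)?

Merge the two lowest-weight nodes at each step:
Q(2) + U(8) → 10
10 + Y(18) → 28
W(19) + P(21) → 40
V(23) + 28 → 51
40 + 51 → 91
The first pair merged (Q, U) ends up deepest, at depth 4.

4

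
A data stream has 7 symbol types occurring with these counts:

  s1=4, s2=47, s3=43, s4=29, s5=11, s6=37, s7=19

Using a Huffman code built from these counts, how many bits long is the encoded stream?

Greedily combine the two least-frequent nodes:
merge s1(4) and s5(11): 15
merge 15 and s7(19): 34
merge s4(29) and 34: 63
merge s6(37) and s3(43): 80
merge s2(47) and 63: 110
merge 80 and 110: 190
Total encoded bits = sum of merged weights = 15 + 34 + 63 + 80 + 110 + 190 = 492.

492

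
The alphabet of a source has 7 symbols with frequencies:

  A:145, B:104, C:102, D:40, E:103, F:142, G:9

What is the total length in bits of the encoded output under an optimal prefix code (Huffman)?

Build the Huffman tree bottom-up:
combine G(9), D(40) → 49
combine 49, C(102) → 151
combine E(103), B(104) → 207
combine F(142), A(145) → 287
combine 151, 207 → 358
combine 287, 358 → 645
The encoded length is the sum of every internal node's weight: 49 + 151 + 207 + 287 + 358 + 645 = 1697 bits.

1697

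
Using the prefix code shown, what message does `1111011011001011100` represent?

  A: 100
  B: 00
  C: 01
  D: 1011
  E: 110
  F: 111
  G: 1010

FDCADA

Read left to right; each codeword is recognised as soon as it completes (prefix code):
  111→F | 1011→D | 01→C | 100→A | 1011→D | 100→A
Decoded message: FDCADA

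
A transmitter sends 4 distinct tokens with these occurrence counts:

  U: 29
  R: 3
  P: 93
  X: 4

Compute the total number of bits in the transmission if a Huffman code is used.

Merge the two smallest weights repeatedly:
R(3) + X(4) → 7
7 + U(29) → 36
36 + P(93) → 129
Each symbol's bit-cost is frequency × depth; summing gives 172 bits (equivalently 7 + 36 + 129).

172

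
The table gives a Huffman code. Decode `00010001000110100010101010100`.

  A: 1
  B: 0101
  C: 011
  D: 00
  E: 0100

DEECEBBE

Read left to right; each codeword is recognised as soon as it completes (prefix code):
  00→D | 0100→E | 0100→E | 011→C | 0100→E | 0101→B | 0101→B | 0100→E
Decoded message: DEECEBBE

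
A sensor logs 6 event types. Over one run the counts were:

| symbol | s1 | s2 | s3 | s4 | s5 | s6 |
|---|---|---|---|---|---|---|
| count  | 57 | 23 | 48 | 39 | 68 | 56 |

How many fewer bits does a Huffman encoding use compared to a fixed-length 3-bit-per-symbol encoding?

Fixed-length: 3 bits × 291 symbols = 873 bits.
Huffman merges:
combine s2(23), s4(39) → 62
combine s3(48), s6(56) → 104
combine s1(57), 62 → 119
combine s5(68), 104 → 172
combine 119, 172 → 291
Huffman total = 62 + 104 + 119 + 172 + 291 = 748 bits.
Saving = 873 − 748 = 125 bits.

125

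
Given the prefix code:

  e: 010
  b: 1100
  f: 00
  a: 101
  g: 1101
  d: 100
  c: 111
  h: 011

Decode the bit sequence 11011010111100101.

Read left to right; each codeword is recognised as soon as it completes (prefix code):
  1101→g | 101→a | 011→h | 1100→b | 101→a
Decoded message: gahba

gahba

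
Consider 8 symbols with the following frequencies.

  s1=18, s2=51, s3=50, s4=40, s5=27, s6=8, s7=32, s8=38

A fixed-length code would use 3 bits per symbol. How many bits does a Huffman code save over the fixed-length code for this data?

Fixed-length: 3 bits × 264 symbols = 792 bits.
Huffman merges:
s6(8) + s1(18) → 26
26 + s5(27) → 53
s7(32) + s8(38) → 70
s4(40) + s3(50) → 90
s2(51) + 53 → 104
70 + 90 → 160
104 + 160 → 264
Huffman total = 26 + 53 + 70 + 90 + 104 + 160 + 264 = 767 bits.
Saving = 792 − 767 = 25 bits.

25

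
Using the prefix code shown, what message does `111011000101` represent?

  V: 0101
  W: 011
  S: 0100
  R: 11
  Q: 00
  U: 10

Read left to right; each codeword is recognised as soon as it completes (prefix code):
  11→R | 10→U | 11→R | 00→Q | 0101→V
Decoded message: RURQV

RURQV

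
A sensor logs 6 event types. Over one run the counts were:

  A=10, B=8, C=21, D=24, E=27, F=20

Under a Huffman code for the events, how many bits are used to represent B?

Build the tree from the bottom:
merge B(8) and A(10): 18
merge 18 and F(20): 38
merge C(21) and D(24): 45
merge E(27) and 38: 65
merge 45 and 65: 110
B sits 4 levels below the root, so its codeword is 4 bits.

4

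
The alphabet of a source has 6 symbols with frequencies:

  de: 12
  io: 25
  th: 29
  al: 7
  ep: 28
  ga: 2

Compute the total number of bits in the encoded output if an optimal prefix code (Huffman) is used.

236

Greedily combine the two least-frequent nodes:
ga(2) + al(7) → 9
9 + de(12) → 21
21 + io(25) → 46
ep(28) + th(29) → 57
46 + 57 → 103
Total encoded bits = sum of merged weights = 9 + 21 + 46 + 57 + 103 = 236.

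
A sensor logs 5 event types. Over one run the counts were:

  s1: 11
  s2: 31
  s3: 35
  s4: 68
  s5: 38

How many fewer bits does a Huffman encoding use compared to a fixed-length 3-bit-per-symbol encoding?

Fixed-length: 3 bits × 183 symbols = 549 bits.
Huffman merges:
merge s1(11) and s2(31): 42
merge s3(35) and s5(38): 73
merge 42 and s4(68): 110
merge 73 and 110: 183
Huffman total = 42 + 73 + 110 + 183 = 408 bits.
Saving = 549 − 408 = 141 bits.

141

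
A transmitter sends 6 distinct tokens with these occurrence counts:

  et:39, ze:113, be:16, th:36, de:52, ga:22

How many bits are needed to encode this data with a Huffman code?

646

Build the Huffman tree bottom-up:
merge be(16) and ga(22): 38
merge th(36) and 38: 74
merge et(39) and de(52): 91
merge 74 and 91: 165
merge ze(113) and 165: 278
Total encoded bits = sum of merged weights = 38 + 74 + 91 + 165 + 278 = 646.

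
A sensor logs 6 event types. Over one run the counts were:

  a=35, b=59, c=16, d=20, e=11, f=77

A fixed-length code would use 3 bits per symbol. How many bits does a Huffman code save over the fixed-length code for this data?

Fixed-length: 3 bits × 218 symbols = 654 bits.
Huffman merges:
combine e(11), c(16) → 27
combine d(20), 27 → 47
combine a(35), 47 → 82
combine b(59), f(77) → 136
combine 82, 136 → 218
Huffman total = 27 + 47 + 82 + 136 + 218 = 510 bits.
Saving = 654 − 510 = 144 bits.

144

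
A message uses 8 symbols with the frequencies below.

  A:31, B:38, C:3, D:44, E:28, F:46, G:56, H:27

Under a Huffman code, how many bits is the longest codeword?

4

Merge the two lowest-weight nodes at each step:
merge C(3) and H(27): 30
merge E(28) and 30: 58
merge A(31) and B(38): 69
merge D(44) and F(46): 90
merge G(56) and 58: 114
merge 69 and 90: 159
merge 114 and 159: 273
The rarest symbols sit at the bottom; the longest codeword is 4 bits.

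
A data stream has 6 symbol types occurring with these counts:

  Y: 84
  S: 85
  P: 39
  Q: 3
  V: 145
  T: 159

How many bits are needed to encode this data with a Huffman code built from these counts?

1198

Greedily combine the two least-frequent nodes:
merge Q(3) and P(39): 42
merge 42 and Y(84): 126
merge S(85) and 126: 211
merge V(145) and T(159): 304
merge 211 and 304: 515
Total encoded bits = sum of merged weights = 42 + 126 + 211 + 304 + 515 = 1198.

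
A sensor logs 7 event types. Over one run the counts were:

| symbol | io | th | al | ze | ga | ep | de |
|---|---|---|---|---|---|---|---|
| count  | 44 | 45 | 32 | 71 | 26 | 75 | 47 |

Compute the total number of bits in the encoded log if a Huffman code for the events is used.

932

Merge the two smallest weights repeatedly:
combine ga(26), al(32) → 58
combine io(44), th(45) → 89
combine de(47), 58 → 105
combine ze(71), ep(75) → 146
combine 89, 105 → 194
combine 146, 194 → 340
Each symbol's bit-cost is frequency × depth; summing gives 932 bits (equivalently 58 + 89 + 105 + 146 + 194 + 340).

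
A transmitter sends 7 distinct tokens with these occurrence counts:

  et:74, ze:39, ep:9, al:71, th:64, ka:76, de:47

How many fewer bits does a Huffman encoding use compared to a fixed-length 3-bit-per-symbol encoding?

102

Fixed-length: 3 bits × 380 symbols = 1140 bits.
Huffman merges:
merge ep(9) and ze(39): 48
merge de(47) and 48: 95
merge th(64) and al(71): 135
merge et(74) and ka(76): 150
merge 95 and 135: 230
merge 150 and 230: 380
Huffman total = 48 + 95 + 135 + 150 + 230 + 380 = 1038 bits.
Saving = 1140 − 1038 = 102 bits.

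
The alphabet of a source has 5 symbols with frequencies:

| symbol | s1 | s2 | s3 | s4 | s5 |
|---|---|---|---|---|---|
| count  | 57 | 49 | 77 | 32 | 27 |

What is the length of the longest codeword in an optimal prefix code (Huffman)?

3

Merge the two lowest-weight nodes at each step:
s5(27) + s4(32) → 59
s2(49) + s1(57) → 106
59 + s3(77) → 136
106 + 136 → 242
Maximum depth reached is 3.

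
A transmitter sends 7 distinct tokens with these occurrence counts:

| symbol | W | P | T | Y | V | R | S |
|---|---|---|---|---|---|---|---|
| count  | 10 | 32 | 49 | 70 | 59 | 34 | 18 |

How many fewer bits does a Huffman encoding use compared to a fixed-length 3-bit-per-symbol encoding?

Fixed-length: 3 bits × 272 symbols = 816 bits.
Huffman merges:
merge W(10) and S(18): 28
merge 28 and P(32): 60
merge R(34) and T(49): 83
merge V(59) and 60: 119
merge Y(70) and 83: 153
merge 119 and 153: 272
Huffman total = 28 + 60 + 83 + 119 + 153 + 272 = 715 bits.
Saving = 816 − 715 = 101 bits.

101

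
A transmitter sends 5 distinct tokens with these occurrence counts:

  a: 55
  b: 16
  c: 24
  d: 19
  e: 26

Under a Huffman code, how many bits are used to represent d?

3

Repeatedly merge the two smallest:
combine b(16), d(19) → 35
combine c(24), e(26) → 50
combine 35, 50 → 85
combine a(55), 85 → 140
The subtree containing d is merged 3 times, so code length = 3.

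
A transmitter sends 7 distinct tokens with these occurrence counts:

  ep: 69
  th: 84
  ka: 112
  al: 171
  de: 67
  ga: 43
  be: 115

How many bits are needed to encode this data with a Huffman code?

1807

Build the Huffman tree bottom-up:
ga(43) + de(67) → 110
ep(69) + th(84) → 153
110 + ka(112) → 222
be(115) + 153 → 268
al(171) + 222 → 393
268 + 393 → 661
Total encoded bits = sum of merged weights = 110 + 153 + 222 + 268 + 393 + 661 = 1807.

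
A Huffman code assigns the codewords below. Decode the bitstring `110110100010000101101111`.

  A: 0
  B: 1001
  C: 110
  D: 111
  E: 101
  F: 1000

Read left to right; each codeword is recognised as soon as it completes (prefix code):
  110→C | 110→C | 1000→F | 1000→F | 0→A | 101→E | 101→E | 111→D
Decoded message: CCFFAEED

CCFFAEED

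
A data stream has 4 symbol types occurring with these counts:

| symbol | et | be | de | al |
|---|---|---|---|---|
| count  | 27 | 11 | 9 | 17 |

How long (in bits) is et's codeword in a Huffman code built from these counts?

1

Build the tree from the bottom:
merge de(9) and be(11): 20
merge al(17) and 20: 37
merge et(27) and 37: 64
et is merged only at the final step, so code length = 1.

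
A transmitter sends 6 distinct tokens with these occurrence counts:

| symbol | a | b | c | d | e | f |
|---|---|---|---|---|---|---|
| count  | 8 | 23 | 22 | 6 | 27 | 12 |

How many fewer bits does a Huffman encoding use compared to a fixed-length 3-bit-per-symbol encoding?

Fixed-length: 3 bits × 98 symbols = 294 bits.
Huffman merges:
d(6) + a(8) → 14
f(12) + 14 → 26
c(22) + b(23) → 45
26 + e(27) → 53
45 + 53 → 98
Huffman total = 14 + 26 + 45 + 53 + 98 = 236 bits.
Saving = 294 − 236 = 58 bits.

58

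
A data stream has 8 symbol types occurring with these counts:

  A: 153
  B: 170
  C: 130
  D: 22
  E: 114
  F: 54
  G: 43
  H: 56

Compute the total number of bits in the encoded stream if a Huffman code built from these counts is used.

2078

Greedily combine the two least-frequent nodes:
merge D(22) and G(43): 65
merge F(54) and H(56): 110
merge 65 and 110: 175
merge E(114) and C(130): 244
merge A(153) and B(170): 323
merge 175 and 244: 419
merge 323 and 419: 742
Each symbol's bit-cost is frequency × depth; summing gives 2078 bits (equivalently 65 + 110 + 175 + 244 + 323 + 419 + 742).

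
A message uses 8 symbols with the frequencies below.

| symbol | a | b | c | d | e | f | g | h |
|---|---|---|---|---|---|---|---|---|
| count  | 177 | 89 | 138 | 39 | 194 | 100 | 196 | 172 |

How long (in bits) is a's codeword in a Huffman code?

3

Repeatedly merge the two smallest:
d(39) + b(89) → 128
f(100) + 128 → 228
c(138) + h(172) → 310
a(177) + e(194) → 371
g(196) + 228 → 424
310 + 371 → 681
424 + 681 → 1105
a sits 3 levels below the root, so its codeword is 3 bits.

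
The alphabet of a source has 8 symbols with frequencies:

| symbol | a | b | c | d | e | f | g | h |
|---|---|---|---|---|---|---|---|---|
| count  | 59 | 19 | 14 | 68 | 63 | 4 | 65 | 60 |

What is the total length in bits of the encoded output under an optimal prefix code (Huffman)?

Merge the two smallest weights repeatedly:
combine f(4), c(14) → 18
combine 18, b(19) → 37
combine 37, a(59) → 96
combine h(60), e(63) → 123
combine g(65), d(68) → 133
combine 96, 123 → 219
combine 133, 219 → 352
The encoded length is the sum of every internal node's weight: 18 + 37 + 96 + 123 + 133 + 219 + 352 = 978 bits.

978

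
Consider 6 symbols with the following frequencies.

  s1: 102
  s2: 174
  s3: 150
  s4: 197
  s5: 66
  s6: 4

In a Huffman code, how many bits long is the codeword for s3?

Repeatedly merge the two smallest:
merge s6(4) and s5(66): 70
merge 70 and s1(102): 172
merge s3(150) and 172: 322
merge s2(174) and s4(197): 371
merge 322 and 371: 693
s3 sits 2 levels below the root, so its codeword is 2 bits.

2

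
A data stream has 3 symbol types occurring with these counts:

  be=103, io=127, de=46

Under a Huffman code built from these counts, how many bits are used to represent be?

Build the tree from the bottom:
merge de(46) and be(103): 149
merge io(127) and 149: 276
be's leaf is at depth 2, giving a 2-bit codeword.

2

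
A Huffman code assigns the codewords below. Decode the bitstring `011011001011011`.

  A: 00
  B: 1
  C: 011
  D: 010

Read left to right; each codeword is recognised as soon as it completes (prefix code):
  011→C | 011→C | 00→A | 1→B | 011→C | 011→C
Decoded message: CCABCC

CCABCC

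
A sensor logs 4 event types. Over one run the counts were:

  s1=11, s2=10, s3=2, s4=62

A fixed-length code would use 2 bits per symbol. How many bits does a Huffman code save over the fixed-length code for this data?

Fixed-length: 2 bits × 85 symbols = 170 bits.
Huffman merges:
combine s3(2), s2(10) → 12
combine s1(11), 12 → 23
combine 23, s4(62) → 85
Huffman total = 12 + 23 + 85 = 120 bits.
Saving = 170 − 120 = 50 bits.

50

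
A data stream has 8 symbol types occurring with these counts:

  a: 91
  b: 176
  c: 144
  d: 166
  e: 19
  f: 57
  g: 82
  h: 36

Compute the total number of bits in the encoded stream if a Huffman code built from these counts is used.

2138

Build the Huffman tree bottom-up:
combine e(19), h(36) → 55
combine 55, f(57) → 112
combine g(82), a(91) → 173
combine 112, c(144) → 256
combine d(166), 173 → 339
combine b(176), 256 → 432
combine 339, 432 → 771
The encoded length is the sum of every internal node's weight: 55 + 112 + 173 + 256 + 339 + 432 + 771 = 2138 bits.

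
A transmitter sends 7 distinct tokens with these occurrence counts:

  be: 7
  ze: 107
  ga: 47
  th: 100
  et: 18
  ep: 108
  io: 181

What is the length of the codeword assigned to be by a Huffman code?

5

Huffman merges, smallest pair first:
merge be(7) and et(18): 25
merge 25 and ga(47): 72
merge 72 and th(100): 172
merge ze(107) and ep(108): 215
merge 172 and io(181): 353
merge 215 and 353: 568
The subtree containing be is merged 5 times, so code length = 5.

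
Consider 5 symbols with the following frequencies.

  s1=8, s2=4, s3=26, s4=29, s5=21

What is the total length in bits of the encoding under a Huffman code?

Merge the two smallest weights repeatedly:
combine s2(4), s1(8) → 12
combine 12, s5(21) → 33
combine s3(26), s4(29) → 55
combine 33, 55 → 88
Each symbol's bit-cost is frequency × depth; summing gives 188 bits (equivalently 12 + 33 + 55 + 88).

188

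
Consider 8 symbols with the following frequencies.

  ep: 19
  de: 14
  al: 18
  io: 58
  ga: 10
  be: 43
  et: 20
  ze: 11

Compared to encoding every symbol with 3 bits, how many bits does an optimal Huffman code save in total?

Fixed-length: 3 bits × 193 symbols = 579 bits.
Huffman merges:
merge ga(10) and ze(11): 21
merge de(14) and al(18): 32
merge ep(19) and et(20): 39
merge 21 and 32: 53
merge 39 and be(43): 82
merge 53 and io(58): 111
merge 82 and 111: 193
Huffman total = 21 + 32 + 39 + 53 + 82 + 111 + 193 = 531 bits.
Saving = 579 − 531 = 48 bits.

48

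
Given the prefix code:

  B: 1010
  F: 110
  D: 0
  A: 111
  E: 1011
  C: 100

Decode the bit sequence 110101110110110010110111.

FEEDFDEDA

Read left to right; each codeword is recognised as soon as it completes (prefix code):
  110→F | 1011→E | 1011→E | 0→D | 110→F | 0→D | 1011→E | 0→D | 111→A
Decoded message: FEEDFDEDA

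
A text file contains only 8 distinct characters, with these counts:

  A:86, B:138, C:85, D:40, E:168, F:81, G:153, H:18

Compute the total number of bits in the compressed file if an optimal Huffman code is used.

2183

Build the Huffman tree bottom-up:
merge H(18) and D(40): 58
merge 58 and F(81): 139
merge C(85) and A(86): 171
merge B(138) and 139: 277
merge G(153) and E(168): 321
merge 171 and 277: 448
merge 321 and 448: 769
Each symbol's bit-cost is frequency × depth; summing gives 2183 bits (equivalently 58 + 139 + 171 + 277 + 321 + 448 + 769).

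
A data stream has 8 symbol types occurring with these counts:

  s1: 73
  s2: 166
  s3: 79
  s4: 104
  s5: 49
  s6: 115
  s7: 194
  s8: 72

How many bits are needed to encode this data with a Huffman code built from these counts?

2469

Greedily combine the two least-frequent nodes:
merge s5(49) and s8(72): 121
merge s1(73) and s3(79): 152
merge s4(104) and s6(115): 219
merge 121 and 152: 273
merge s2(166) and s7(194): 360
merge 219 and 273: 492
merge 360 and 492: 852
The encoded length is the sum of every internal node's weight: 121 + 152 + 219 + 273 + 360 + 492 + 852 = 2469 bits.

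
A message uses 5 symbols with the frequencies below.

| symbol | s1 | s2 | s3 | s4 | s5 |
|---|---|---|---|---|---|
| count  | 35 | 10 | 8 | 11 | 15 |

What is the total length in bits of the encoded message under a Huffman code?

Build the Huffman tree bottom-up:
combine s3(8), s2(10) → 18
combine s4(11), s5(15) → 26
combine 18, 26 → 44
combine s1(35), 44 → 79
Each symbol's bit-cost is frequency × depth; summing gives 167 bits (equivalently 18 + 26 + 44 + 79).

167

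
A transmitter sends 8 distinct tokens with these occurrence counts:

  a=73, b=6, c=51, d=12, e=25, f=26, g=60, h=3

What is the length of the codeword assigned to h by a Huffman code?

Repeatedly merge the two smallest:
combine h(3), b(6) → 9
combine 9, d(12) → 21
combine 21, e(25) → 46
combine f(26), 46 → 72
combine c(51), g(60) → 111
combine 72, a(73) → 145
combine 111, 145 → 256
h's leaf is at depth 6, giving a 6-bit codeword.

6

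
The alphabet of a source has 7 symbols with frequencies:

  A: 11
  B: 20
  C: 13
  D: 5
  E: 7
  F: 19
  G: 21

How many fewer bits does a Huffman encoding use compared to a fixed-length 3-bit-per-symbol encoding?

Fixed-length: 3 bits × 96 symbols = 288 bits.
Huffman merges:
combine D(5), E(7) → 12
combine A(11), 12 → 23
combine C(13), F(19) → 32
combine B(20), G(21) → 41
combine 23, 32 → 55
combine 41, 55 → 96
Huffman total = 12 + 23 + 32 + 41 + 55 + 96 = 259 bits.
Saving = 288 − 259 = 29 bits.

29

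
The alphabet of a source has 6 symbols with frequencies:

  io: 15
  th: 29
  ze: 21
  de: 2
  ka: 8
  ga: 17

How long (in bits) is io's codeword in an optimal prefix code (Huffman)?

3

Build the tree from the bottom:
combine de(2), ka(8) → 10
combine 10, io(15) → 25
combine ga(17), ze(21) → 38
combine 25, th(29) → 54
combine 38, 54 → 92
io's leaf is at depth 3, giving a 3-bit codeword.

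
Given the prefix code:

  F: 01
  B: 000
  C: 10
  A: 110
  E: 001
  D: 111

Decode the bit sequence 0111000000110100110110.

Read left to right; each codeword is recognised as soon as it completes (prefix code):
  01→F | 110→A | 000→B | 001→E | 10→C | 10→C | 01→F | 10→C | 110→A
Decoded message: FABECCFCA

FABECCFCA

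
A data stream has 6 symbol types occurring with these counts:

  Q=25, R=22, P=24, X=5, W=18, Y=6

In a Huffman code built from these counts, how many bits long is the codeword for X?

4

Huffman merges, smallest pair first:
merge X(5) and Y(6): 11
merge 11 and W(18): 29
merge R(22) and P(24): 46
merge Q(25) and 29: 54
merge 46 and 54: 100
The subtree containing X is merged 4 times, so code length = 4.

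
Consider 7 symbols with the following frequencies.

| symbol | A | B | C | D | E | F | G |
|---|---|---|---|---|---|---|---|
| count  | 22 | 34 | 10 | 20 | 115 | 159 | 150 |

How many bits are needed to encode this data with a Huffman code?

1188

Greedily combine the two least-frequent nodes:
merge C(10) and D(20): 30
merge A(22) and 30: 52
merge B(34) and 52: 86
merge 86 and E(115): 201
merge G(150) and F(159): 309
merge 201 and 309: 510
Each symbol's bit-cost is frequency × depth; summing gives 1188 bits (equivalently 30 + 52 + 86 + 201 + 309 + 510).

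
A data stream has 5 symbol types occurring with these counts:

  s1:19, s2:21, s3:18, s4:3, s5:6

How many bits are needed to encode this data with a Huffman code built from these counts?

Greedily combine the two least-frequent nodes:
combine s4(3), s5(6) → 9
combine 9, s3(18) → 27
combine s1(19), s2(21) → 40
combine 27, 40 → 67
Total encoded bits = sum of merged weights = 9 + 27 + 40 + 67 = 143.

143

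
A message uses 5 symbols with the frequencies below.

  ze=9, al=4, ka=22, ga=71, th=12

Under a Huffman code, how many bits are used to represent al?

4

Repeatedly merge the two smallest:
combine al(4), ze(9) → 13
combine th(12), 13 → 25
combine ka(22), 25 → 47
combine 47, ga(71) → 118
The subtree containing al is merged 4 times, so code length = 4.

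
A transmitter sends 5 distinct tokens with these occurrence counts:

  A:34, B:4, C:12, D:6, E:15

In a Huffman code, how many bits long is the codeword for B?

Build the tree from the bottom:
combine B(4), D(6) → 10
combine 10, C(12) → 22
combine E(15), 22 → 37
combine A(34), 37 → 71
B's leaf is at depth 4, giving a 4-bit codeword.

4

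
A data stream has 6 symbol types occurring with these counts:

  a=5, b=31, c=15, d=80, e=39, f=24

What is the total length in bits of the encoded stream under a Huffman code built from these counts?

Build the Huffman tree bottom-up:
a(5) + c(15) → 20
20 + f(24) → 44
b(31) + e(39) → 70
44 + 70 → 114
d(80) + 114 → 194
Total encoded bits = sum of merged weights = 20 + 44 + 70 + 114 + 194 = 442.

442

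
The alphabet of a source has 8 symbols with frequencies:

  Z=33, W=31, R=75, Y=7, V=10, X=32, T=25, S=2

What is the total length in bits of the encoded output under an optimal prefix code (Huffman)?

Build the Huffman tree bottom-up:
merge S(2) and Y(7): 9
merge 9 and V(10): 19
merge 19 and T(25): 44
merge W(31) and X(32): 63
merge Z(33) and 44: 77
merge 63 and R(75): 138
merge 77 and 138: 215
Total encoded bits = sum of merged weights = 9 + 19 + 44 + 63 + 77 + 138 + 215 = 565.

565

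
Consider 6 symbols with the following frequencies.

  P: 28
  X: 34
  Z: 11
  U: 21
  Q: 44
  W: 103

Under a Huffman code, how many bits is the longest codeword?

4

Merge the two lowest-weight nodes at each step:
Z(11) + U(21) → 32
P(28) + 32 → 60
X(34) + Q(44) → 78
60 + 78 → 138
W(103) + 138 → 241
Maximum depth reached is 4.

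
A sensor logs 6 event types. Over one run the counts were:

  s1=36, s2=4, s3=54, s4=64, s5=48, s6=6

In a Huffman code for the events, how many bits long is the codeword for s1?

3

Huffman merges, smallest pair first:
s2(4) + s6(6) → 10
10 + s1(36) → 46
46 + s5(48) → 94
s3(54) + s4(64) → 118
94 + 118 → 212
s1's leaf is at depth 3, giving a 3-bit codeword.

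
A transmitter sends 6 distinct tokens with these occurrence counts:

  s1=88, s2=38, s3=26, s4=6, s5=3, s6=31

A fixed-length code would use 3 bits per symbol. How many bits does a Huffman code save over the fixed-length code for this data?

Fixed-length: 3 bits × 192 symbols = 576 bits.
Huffman merges:
s5(3) + s4(6) → 9
9 + s3(26) → 35
s6(31) + 35 → 66
s2(38) + 66 → 104
s1(88) + 104 → 192
Huffman total = 9 + 35 + 66 + 104 + 192 = 406 bits.
Saving = 576 − 406 = 170 bits.

170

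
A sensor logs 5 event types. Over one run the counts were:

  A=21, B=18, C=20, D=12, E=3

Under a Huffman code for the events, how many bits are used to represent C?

2

Build the tree from the bottom:
merge E(3) and D(12): 15
merge 15 and B(18): 33
merge C(20) and A(21): 41
merge 33 and 41: 74
C sits 2 levels below the root, so its codeword is 2 bits.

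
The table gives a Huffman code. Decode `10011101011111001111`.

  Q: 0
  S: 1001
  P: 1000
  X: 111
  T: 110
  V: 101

STVXSX

Read left to right; each codeword is recognised as soon as it completes (prefix code):
  1001→S | 110→T | 101→V | 111→X | 1001→S | 111→X
Decoded message: STVXSX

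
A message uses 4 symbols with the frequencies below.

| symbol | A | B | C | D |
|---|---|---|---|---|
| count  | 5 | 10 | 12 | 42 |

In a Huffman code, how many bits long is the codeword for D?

Repeatedly merge the two smallest:
A(5) + B(10) → 15
C(12) + 15 → 27
27 + D(42) → 69
D sits one level below the root: a 1-bit codeword.

1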